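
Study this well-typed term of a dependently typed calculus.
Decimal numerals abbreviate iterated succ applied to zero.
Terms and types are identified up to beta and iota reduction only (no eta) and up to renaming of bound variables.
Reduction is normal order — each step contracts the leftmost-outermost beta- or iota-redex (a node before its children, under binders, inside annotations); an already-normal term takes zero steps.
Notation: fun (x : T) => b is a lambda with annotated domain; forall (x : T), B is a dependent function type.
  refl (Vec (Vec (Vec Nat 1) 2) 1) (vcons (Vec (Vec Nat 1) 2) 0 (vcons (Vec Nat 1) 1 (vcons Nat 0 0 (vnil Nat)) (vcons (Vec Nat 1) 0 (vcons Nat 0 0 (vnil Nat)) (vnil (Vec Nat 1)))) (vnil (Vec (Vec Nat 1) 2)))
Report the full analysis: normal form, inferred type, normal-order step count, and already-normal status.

resulting normal form:
  refl (Vec (Vec (Vec Nat 1) 2) 1) (vcons (Vec (Vec Nat 1) 2) 0 (vcons (Vec Nat 1) 1 (vcons Nat 0 0 (vnil Nat)) (vcons (Vec Nat 1) 0 (vcons Nat 0 0 (vnil Nat)) (vnil (Vec Nat 1)))) (vnil (Vec (Vec Nat 1) 2)))
type:
  Eq (Vec (Vec (Vec Nat 1) 2) 1) (vcons (Vec (Vec Nat 1) 2) 0 (vcons (Vec Nat 1) 1 (vcons Nat 0 0 (vnil Nat)) (vcons (Vec Nat 1) 0 (vcons Nat 0 0 (vnil Nat)) (vnil (Vec Nat 1)))) (vnil (Vec (Vec Nat 1) 2))) (vcons (Vec (Vec Nat 1) 2) 0 (vcons (Vec Nat 1) 1 (vcons Nat 0 0 (vnil Nat)) (vcons (Vec Nat 1) 0 (vcons Nat 0 0 (vnil Nat)) (vnil (Vec Nat 1)))) (vnil (Vec (Vec Nat 1) 2)))
reduction steps (normal order): 0
started in normal form: yes


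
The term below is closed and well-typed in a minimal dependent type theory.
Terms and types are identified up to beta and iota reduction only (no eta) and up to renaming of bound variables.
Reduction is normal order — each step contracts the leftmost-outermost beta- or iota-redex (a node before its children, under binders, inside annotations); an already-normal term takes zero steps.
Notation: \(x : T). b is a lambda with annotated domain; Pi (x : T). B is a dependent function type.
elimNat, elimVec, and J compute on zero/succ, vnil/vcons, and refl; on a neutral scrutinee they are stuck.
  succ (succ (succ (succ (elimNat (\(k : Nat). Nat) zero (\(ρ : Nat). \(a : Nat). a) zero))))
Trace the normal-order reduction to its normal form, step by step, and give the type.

normal-order reduction sequence:
  succ (succ (succ (succ (elimNat (\(k : Nat). Nat) zero (\(ρ : Nat). \(a : Nat). a) zero))))
  ~> succ (succ (succ (succ zero)))
type:
  Nat


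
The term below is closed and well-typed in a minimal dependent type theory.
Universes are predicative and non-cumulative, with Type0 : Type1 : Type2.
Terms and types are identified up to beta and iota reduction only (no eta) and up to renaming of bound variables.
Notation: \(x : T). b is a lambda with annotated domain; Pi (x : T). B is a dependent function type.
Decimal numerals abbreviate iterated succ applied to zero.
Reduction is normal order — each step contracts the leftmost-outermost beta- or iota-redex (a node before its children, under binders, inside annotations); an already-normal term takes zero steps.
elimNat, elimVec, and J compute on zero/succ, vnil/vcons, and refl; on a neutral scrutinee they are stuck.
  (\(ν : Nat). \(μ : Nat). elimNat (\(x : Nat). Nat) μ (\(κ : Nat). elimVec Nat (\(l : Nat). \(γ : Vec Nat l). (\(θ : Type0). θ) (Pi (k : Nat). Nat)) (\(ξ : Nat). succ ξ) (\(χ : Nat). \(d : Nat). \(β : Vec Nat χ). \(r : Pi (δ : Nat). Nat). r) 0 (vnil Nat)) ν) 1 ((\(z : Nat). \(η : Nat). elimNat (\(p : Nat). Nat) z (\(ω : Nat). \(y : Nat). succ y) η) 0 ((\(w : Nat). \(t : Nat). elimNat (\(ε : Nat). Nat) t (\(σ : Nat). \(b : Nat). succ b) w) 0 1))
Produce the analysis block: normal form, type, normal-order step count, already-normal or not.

resulting normal form:
  2
type:
  Nat
normal-order step count: 16
started in normal form: no
first redex: a beta-redex


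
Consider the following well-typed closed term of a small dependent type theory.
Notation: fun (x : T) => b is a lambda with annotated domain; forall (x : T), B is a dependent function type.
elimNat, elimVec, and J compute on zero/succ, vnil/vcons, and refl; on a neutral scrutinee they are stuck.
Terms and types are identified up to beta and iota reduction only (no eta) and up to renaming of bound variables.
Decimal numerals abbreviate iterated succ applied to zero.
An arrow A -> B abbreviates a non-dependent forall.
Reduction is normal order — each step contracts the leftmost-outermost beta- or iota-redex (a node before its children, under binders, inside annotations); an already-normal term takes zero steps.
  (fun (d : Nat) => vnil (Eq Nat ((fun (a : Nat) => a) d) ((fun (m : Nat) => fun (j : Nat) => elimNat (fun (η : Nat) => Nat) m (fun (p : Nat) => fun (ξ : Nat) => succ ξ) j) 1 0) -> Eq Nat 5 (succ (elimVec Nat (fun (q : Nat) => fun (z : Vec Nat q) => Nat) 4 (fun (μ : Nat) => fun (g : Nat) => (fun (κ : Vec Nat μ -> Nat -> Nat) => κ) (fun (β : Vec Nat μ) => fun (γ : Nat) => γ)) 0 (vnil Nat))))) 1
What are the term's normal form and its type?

normal form:
  vnil (Eq Nat 1 1 -> Eq Nat 5 5)
inferred type:
  Vec (Eq Nat 1 1 -> Eq Nat 5 5) 0
observation: the first redex contracted is a beta-redex; the normal form is reached in 6 normal-order steps.


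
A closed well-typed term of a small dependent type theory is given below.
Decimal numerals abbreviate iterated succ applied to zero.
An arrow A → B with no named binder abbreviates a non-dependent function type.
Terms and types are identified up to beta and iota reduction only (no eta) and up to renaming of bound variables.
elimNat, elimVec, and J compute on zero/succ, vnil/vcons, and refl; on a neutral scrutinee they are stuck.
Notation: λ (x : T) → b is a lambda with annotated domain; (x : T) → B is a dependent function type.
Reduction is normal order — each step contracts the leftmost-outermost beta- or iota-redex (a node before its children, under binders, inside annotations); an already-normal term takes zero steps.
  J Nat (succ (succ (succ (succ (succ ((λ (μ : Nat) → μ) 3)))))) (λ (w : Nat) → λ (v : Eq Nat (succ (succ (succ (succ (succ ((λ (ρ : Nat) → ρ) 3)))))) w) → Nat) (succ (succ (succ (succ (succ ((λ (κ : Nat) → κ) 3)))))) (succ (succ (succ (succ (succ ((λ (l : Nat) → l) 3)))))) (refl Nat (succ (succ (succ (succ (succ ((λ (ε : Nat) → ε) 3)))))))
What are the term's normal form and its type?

reduced normal form:
  8
the term's type:
  Nat
observation: contracting a J iota-redex first, the term normalizes in 2 steps.


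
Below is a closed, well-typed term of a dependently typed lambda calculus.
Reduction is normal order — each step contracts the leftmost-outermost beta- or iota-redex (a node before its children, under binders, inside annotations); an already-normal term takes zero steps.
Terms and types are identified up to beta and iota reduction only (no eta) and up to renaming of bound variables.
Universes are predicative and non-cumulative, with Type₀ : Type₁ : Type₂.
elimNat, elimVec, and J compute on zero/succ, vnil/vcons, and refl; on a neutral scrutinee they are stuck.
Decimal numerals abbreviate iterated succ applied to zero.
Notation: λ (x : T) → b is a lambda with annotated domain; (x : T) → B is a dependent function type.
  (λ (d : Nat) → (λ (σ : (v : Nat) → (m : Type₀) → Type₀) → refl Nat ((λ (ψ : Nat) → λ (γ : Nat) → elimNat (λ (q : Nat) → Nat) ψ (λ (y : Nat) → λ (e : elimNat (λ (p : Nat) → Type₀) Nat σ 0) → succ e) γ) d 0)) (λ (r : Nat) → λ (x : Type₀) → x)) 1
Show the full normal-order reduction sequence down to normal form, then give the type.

reduction (normal order):
  (λ (d : Nat) → (λ (σ : (v : Nat) → (m : Type₀) → Type₀) → refl Nat ((λ (ψ : Nat) → λ (γ : Nat) → elimNat (λ (q : Nat) → Nat) ψ (λ (y : Nat) → λ (e : elimNat (λ (p : Nat) → Type₀) Nat σ 0) → succ e) γ) d 0)) (λ (r : Nat) → λ (x : Type₀) → x)) 1
  ~> (λ (d : (σ : Nat) → (v : Type₀) → Type₀) → refl Nat ((λ (m : Nat) → λ (ψ : Nat) → elimNat (λ (γ : Nat) → Nat) m (λ (q : Nat) → λ (y : elimNat (λ (e : Nat) → Type₀) Nat d 0) → succ y) ψ) 1 0)) (λ (p : Nat) → λ (r : Type₀) → r)
  ~> refl Nat ((λ (d : Nat) → λ (σ : Nat) → elimNat (λ (v : Nat) → Nat) d (λ (m : Nat) → λ (ψ : elimNat (λ (γ : Nat) → Type₀) Nat (λ (q : Nat) → λ (y : Type₀) → y) 0) → succ ψ) σ) 1 0)
  ~> refl Nat ((λ (d : Nat) → elimNat (λ (σ : Nat) → Nat) 1 (λ (v : Nat) → λ (m : elimNat (λ (ψ : Nat) → Type₀) Nat (λ (γ : Nat) → λ (q : Type₀) → q) 0) → succ m) d) 0)
  ~> refl Nat (elimNat (λ (d : Nat) → Nat) 1 (λ (σ : Nat) → λ (v : elimNat (λ (m : Nat) → Type₀) Nat (λ (ψ : Nat) → λ (γ : Type₀) → γ) 0) → succ v) 0)
  ~> refl Nat 1
inferred type:
  Eq Nat 1 1


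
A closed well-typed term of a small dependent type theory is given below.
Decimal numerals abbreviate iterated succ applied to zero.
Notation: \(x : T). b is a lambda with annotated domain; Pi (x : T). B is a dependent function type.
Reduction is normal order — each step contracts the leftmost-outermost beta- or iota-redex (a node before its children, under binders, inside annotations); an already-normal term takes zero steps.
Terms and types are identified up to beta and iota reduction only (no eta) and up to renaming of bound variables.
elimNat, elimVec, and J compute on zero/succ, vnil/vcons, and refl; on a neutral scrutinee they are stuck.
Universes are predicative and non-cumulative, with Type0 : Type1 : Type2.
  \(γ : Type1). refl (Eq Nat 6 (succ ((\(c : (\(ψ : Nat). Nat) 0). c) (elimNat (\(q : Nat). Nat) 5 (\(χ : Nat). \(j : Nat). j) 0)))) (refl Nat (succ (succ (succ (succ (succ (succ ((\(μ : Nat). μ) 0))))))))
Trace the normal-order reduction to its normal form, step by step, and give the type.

reduction (normal order):
  \(γ : Type1). refl (Eq Nat 6 (succ ((\(c : (\(ψ : Nat). Nat) 0). c) (elimNat (\(q : Nat). Nat) 5 (\(χ : Nat). \(j : Nat). j) 0)))) (refl Nat (succ (succ (succ (succ (succ (succ ((\(μ : Nat). μ) 0))))))))
  ~> \(γ : Type1). refl (Eq Nat 6 (succ (elimNat (\(c : Nat). Nat) 5 (\(ψ : Nat). \(q : Nat). q) 0))) (refl Nat (succ (succ (succ (succ (succ (succ ((\(χ : Nat). χ) 0))))))))
  ~> \(γ : Type1). refl (Eq Nat 6 6) (refl Nat (succ (succ (succ (succ (succ (succ ((\(c : Nat). c) 0))))))))
  ~> \(γ : Type1). refl (Eq Nat 6 6) (refl Nat 6)
the term's type:
  Pi (γ : Type1). Eq (Eq Nat 6 6) (refl Nat 6) (refl Nat 6)


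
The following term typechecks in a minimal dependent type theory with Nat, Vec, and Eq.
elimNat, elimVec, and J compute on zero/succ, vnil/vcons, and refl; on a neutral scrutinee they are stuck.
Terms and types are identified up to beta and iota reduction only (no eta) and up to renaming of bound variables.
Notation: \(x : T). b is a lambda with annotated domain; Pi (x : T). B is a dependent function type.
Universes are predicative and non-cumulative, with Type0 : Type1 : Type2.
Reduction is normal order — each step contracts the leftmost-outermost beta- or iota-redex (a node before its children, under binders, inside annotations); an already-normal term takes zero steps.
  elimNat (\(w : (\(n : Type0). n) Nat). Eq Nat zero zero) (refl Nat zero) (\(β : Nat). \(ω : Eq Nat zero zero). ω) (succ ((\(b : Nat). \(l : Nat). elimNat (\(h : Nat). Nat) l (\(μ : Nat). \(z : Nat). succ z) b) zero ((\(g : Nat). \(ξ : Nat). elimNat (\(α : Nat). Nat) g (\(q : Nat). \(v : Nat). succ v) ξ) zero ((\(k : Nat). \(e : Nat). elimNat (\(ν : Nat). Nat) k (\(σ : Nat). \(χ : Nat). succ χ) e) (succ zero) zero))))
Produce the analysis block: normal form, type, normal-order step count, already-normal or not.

reduced normal form:
  refl Nat zero
the term's type:
  Eq Nat zero zero
steps to reach normal form (normal order): 20
started in normal form: no
first contracted redex: an elimNat iota-redex


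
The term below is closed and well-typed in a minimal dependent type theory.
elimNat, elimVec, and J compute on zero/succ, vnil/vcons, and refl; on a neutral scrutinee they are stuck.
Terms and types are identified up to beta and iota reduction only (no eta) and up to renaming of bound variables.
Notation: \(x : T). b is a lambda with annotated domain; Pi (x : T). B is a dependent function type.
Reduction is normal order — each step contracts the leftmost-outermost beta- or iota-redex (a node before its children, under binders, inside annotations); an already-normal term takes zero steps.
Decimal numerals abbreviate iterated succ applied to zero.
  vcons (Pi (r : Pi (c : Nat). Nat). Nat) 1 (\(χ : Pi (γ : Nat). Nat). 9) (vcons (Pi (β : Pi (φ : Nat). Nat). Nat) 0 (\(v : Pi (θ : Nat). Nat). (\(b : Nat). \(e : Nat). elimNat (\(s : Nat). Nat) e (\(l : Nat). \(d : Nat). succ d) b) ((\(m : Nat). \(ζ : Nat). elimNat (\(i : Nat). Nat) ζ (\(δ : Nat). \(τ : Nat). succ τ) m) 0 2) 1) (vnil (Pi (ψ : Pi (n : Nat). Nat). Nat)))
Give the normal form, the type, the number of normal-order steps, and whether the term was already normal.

normal form:
  vcons (Pi (r : Pi (c : Nat). Nat). Nat) 1 (\(χ : Pi (γ : Nat). Nat). 9) (vcons (Pi (β : Pi (φ : Nat). Nat). Nat) 0 (\(v : Pi (θ : Nat). Nat). 3) (vnil (Pi (b : Pi (e : Nat). Nat). Nat)))
the term's type:
  Vec (Pi (r : Pi (c : Nat). Nat). Nat) 2
steps to reach normal form (normal order): 12
started in normal form: no
first redex: a beta-redex


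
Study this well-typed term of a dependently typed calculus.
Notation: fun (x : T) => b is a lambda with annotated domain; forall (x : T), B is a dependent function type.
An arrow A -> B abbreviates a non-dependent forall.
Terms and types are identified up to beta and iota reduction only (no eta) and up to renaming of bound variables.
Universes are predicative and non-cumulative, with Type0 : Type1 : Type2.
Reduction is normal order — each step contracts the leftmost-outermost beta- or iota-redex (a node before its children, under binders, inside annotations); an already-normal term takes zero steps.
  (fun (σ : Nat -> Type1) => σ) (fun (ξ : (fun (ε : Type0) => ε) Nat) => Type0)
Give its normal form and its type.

reduced normal form:
  fun (σ : Nat) => Type0
the term's type:
  Nat -> Type1


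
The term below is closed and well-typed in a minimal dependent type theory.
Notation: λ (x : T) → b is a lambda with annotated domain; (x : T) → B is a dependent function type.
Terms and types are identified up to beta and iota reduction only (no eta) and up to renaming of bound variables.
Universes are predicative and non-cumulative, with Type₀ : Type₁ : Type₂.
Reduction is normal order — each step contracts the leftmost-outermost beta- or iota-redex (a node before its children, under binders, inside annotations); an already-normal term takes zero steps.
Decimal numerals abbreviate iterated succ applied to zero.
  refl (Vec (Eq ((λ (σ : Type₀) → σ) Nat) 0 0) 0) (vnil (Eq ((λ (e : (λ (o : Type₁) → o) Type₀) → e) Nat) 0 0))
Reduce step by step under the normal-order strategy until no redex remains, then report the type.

normal-order reduction sequence:
  refl (Vec (Eq ((λ (σ : Type₀) → σ) Nat) 0 0) 0) (vnil (Eq ((λ (e : (λ (o : Type₁) → o) Type₀) → e) Nat) 0 0))
  ~> refl (Vec (Eq Nat 0 0) 0) (vnil (Eq ((λ (σ : (λ (e : Type₁) → e) Type₀) → σ) Nat) 0 0))
  ~> refl (Vec (Eq Nat 0 0) 0) (vnil (Eq Nat 0 0))
inferred type:
  Eq (Vec (Eq Nat 0 0) 0) (vnil (Eq Nat 0 0)) (vnil (Eq Nat 0 0))


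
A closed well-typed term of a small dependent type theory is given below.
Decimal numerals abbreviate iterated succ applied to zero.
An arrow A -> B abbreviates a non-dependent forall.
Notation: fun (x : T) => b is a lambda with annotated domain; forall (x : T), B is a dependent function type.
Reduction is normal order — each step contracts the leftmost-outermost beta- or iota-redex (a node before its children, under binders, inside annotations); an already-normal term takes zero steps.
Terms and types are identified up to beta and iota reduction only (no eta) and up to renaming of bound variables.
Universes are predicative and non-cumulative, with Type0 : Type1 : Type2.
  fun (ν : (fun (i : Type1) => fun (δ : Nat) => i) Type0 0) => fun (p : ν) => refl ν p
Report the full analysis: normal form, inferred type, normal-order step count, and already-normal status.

reduced normal form:
  fun (ν : Type0) => fun (i : ν) => refl ν i
inferred type:
  forall (ν : Type0), forall (i : ν), Eq ν i i
steps to reach normal form (normal order): 2
started in normal form: no
first redex: a beta-redex


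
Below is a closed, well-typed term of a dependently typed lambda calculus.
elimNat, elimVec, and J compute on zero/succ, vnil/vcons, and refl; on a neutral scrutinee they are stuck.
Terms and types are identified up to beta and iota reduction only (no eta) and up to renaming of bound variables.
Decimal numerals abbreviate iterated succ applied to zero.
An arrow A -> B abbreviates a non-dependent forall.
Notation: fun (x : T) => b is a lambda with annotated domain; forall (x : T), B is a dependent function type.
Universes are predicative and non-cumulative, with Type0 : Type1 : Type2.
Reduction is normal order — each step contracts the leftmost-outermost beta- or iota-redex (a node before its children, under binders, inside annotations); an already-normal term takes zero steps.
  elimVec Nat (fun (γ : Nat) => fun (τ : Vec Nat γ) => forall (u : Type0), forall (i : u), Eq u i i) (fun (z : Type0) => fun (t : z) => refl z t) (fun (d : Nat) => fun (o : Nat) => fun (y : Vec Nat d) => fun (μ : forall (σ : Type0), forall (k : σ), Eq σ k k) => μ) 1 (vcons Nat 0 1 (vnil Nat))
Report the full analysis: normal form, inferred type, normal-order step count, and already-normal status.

normal form:
  fun (γ : Type0) => fun (τ : γ) => refl γ τ
type:
  forall (γ : Type0), forall (τ : γ), Eq γ τ τ
normal-order step count: 6
already normal: no
first contracted redex: an elimVec iota-redex


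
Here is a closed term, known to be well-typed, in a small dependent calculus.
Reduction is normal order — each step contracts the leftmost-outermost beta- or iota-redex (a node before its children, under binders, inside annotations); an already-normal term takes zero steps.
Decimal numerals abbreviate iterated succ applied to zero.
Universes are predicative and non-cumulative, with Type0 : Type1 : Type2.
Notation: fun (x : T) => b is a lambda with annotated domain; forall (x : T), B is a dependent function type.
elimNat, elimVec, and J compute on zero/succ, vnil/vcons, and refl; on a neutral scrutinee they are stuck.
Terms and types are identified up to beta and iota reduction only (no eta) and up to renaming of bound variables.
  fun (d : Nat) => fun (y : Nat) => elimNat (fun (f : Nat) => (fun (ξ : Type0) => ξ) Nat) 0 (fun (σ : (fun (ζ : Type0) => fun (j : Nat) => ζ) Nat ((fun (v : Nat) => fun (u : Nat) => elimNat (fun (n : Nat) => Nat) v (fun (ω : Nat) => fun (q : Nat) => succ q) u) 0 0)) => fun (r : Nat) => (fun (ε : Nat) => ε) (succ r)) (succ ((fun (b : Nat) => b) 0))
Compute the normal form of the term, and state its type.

reduced normal form:
  fun (d : Nat) => fun (y : Nat) => 1
type:
  forall (d : Nat), forall (y : Nat), Nat
observation: the leftmost-outermost redex is an elimNat iota-redex, and normalization takes 10 steps.


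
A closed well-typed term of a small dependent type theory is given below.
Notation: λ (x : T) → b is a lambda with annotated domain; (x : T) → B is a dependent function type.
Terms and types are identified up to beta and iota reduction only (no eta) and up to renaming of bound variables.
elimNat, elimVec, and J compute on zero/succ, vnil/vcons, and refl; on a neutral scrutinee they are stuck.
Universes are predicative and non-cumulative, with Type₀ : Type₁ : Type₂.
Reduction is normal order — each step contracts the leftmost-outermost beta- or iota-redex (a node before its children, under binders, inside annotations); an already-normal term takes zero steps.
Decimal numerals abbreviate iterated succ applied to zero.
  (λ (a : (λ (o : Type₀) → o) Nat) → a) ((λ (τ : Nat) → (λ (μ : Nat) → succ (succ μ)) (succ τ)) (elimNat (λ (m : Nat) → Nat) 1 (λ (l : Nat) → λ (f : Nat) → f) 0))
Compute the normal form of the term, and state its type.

resulting normal form:
  4
type:
  Nat
observation: the leftmost-outermost redex is a beta-redex, and normalization takes 4 steps.


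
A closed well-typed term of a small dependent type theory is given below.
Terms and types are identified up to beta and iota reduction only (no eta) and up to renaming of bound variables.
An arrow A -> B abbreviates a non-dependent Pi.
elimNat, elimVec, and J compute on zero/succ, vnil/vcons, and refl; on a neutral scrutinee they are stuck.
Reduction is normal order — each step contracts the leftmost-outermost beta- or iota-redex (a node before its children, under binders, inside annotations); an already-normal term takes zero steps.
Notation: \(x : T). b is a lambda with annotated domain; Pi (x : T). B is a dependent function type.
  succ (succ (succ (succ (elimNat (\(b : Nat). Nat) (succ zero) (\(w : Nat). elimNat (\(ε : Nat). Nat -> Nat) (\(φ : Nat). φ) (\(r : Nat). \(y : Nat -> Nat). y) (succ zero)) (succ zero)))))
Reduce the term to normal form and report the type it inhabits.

normal form:
  succ (succ (succ (succ (succ zero))))
the term's type:
  Nat
observation: normalization takes exactly 8 steps under the normal-order strategy.


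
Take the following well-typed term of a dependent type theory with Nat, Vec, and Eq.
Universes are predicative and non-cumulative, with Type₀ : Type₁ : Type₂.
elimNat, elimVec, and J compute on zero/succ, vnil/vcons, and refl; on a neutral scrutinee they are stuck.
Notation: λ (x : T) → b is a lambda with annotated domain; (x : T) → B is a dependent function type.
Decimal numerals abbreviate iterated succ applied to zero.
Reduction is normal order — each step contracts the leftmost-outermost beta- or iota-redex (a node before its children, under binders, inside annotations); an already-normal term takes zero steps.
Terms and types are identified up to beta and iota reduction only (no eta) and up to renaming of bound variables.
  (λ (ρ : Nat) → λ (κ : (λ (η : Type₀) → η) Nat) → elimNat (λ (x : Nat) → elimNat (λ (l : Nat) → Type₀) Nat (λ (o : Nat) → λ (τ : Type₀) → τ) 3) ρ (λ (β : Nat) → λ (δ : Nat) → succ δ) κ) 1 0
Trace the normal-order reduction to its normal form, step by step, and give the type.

normal-order reduction:
  (λ (ρ : Nat) → λ (κ : (λ (η : Type₀) → η) Nat) → elimNat (λ (x : Nat) → elimNat (λ (l : Nat) → Type₀) Nat (λ (o : Nat) → λ (τ : Type₀) → τ) 3) ρ (λ (β : Nat) → λ (δ : Nat) → succ δ) κ) 1 0
  ~> (λ (ρ : (λ (κ : Type₀) → κ) Nat) → elimNat (λ (η : Nat) → elimNat (λ (x : Nat) → Type₀) Nat (λ (l : Nat) → λ (o : Type₀) → o) 3) 1 (λ (τ : Nat) → λ (β : Nat) → succ β) ρ) 0
  ~> elimNat (λ (ρ : Nat) → elimNat (λ (κ : Nat) → Type₀) Nat (λ (η : Nat) → λ (x : Type₀) → x) 3) 1 (λ (l : Nat) → λ (o : Nat) → succ o) 0
  ~> 1
the term's type:
  Nat


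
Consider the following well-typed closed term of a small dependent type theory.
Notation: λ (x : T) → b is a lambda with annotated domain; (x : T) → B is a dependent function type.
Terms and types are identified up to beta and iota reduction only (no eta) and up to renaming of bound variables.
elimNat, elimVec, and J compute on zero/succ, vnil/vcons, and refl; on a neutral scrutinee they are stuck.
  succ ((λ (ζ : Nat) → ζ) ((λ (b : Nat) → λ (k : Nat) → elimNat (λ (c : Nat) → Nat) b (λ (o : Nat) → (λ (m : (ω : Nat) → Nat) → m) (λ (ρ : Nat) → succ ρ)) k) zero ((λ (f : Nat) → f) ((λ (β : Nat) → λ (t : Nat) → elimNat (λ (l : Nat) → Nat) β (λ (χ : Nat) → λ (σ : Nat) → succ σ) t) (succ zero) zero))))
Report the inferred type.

the term's type:
  Nat


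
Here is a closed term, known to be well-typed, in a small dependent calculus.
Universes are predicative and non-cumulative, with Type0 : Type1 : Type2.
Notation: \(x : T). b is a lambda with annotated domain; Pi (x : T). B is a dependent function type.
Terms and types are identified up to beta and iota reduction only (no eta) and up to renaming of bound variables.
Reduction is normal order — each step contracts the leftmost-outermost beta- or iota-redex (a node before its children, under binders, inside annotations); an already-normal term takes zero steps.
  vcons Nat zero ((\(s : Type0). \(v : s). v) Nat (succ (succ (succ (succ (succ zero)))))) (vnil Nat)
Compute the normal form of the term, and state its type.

normal form:
  vcons Nat zero (succ (succ (succ (succ (succ zero))))) (vnil Nat)
type:
  Vec Nat (succ zero)


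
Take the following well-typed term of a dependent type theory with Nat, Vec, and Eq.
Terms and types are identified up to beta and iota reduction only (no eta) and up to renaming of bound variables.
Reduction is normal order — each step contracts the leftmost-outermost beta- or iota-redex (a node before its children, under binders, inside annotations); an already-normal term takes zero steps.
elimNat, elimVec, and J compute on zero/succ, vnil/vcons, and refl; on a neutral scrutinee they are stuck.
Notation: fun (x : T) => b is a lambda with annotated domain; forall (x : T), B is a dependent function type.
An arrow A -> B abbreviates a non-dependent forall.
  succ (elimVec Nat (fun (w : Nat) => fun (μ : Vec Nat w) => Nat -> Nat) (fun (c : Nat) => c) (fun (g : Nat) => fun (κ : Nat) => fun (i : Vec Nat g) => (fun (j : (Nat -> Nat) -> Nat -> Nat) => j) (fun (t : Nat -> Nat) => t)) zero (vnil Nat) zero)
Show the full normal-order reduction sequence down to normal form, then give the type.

normal-order reduction:
  succ (elimVec Nat (fun (w : Nat) => fun (μ : Vec Nat w) => Nat -> Nat) (fun (c : Nat) => c) (fun (g : Nat) => fun (κ : Nat) => fun (i : Vec Nat g) => (fun (j : (Nat -> Nat) -> Nat -> Nat) => j) (fun (t : Nat -> Nat) => t)) zero (vnil Nat) zero)
  ~> succ ((fun (w : Nat) => w) zero)
  ~> succ zero
type:
  Nat


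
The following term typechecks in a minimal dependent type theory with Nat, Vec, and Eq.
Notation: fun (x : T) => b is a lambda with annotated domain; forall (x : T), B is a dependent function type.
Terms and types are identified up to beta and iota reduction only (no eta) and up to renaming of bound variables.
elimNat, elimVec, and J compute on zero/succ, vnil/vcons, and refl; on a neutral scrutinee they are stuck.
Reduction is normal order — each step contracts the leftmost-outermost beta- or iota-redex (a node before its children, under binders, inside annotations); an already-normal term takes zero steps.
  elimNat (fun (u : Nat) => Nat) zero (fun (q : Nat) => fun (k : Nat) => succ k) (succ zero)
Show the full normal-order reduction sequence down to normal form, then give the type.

reduction (normal order):
  elimNat (fun (u : Nat) => Nat) zero (fun (q : Nat) => fun (k : Nat) => succ k) (succ zero)
  ~> (fun (u : Nat) => fun (q : Nat) => succ q) zero (elimNat (fun (k : Nat) => Nat) zero (fun (φ : Nat) => fun (κ : Nat) => succ κ) zero)
  ~> (fun (u : Nat) => succ u) (elimNat (fun (q : Nat) => Nat) zero (fun (k : Nat) => fun (φ : Nat) => succ φ) zero)
  ~> succ (elimNat (fun (u : Nat) => Nat) zero (fun (q : Nat) => fun (k : Nat) => succ k) zero)
  ~> succ zero
inferred type:
  Nat


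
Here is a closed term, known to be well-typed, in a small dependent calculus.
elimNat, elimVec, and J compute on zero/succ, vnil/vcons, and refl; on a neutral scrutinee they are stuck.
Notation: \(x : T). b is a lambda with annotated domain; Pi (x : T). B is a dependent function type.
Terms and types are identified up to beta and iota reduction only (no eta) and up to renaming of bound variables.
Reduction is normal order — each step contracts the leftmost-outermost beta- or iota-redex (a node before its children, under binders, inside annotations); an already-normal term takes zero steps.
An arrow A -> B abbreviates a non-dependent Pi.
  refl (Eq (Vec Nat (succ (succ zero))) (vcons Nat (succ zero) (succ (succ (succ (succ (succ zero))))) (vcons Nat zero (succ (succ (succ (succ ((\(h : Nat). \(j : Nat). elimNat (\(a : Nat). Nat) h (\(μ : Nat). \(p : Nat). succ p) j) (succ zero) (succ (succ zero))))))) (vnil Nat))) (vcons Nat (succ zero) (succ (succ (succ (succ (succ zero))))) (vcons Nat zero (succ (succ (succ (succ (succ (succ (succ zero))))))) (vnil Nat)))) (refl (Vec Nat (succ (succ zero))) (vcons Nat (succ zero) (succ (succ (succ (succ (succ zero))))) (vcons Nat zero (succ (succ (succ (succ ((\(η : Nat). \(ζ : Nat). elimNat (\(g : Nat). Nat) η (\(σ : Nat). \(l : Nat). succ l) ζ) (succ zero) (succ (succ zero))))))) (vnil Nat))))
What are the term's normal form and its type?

normal form:
  refl (Eq (Vec Nat (succ (succ zero))) (vcons Nat (succ zero) (succ (succ (succ (succ (succ zero))))) (vcons Nat zero (succ (succ (succ (succ (succ (succ (succ zero))))))) (vnil Nat))) (vcons Nat (succ zero) (succ (succ (succ (succ (succ zero))))) (vcons Nat zero (succ (succ (succ (succ (succ (succ (succ zero))))))) (vnil Nat)))) (refl (Vec Nat (succ (succ zero))) (vcons Nat (succ zero) (succ (succ (succ (succ (succ zero))))) (vcons Nat zero (succ (succ (succ (succ (succ (succ (succ zero))))))) (vnil Nat))))
the term's type:
  Eq (Eq (Vec Nat (succ (succ zero))) (vcons Nat (succ zero) (succ (succ (succ (succ (succ zero))))) (vcons Nat zero (succ (succ (succ (succ (succ (succ (succ zero))))))) (vnil Nat))) (vcons Nat (succ zero) (succ (succ (succ (succ (succ zero))))) (vcons Nat zero (succ (succ (succ (succ (succ (succ (succ zero))))))) (vnil Nat)))) (refl (Vec Nat (succ (succ zero))) (vcons Nat (succ zero) (succ (succ (succ (succ (succ zero))))) (vcons Nat zero (succ (succ (succ (succ (succ (succ (succ zero))))))) (vnil Nat)))) (refl (Vec Nat (succ (succ zero))) (vcons Nat (succ zero) (succ (succ (succ (succ (succ zero))))) (vcons Nat zero (succ (succ (succ (succ (succ (succ (succ zero))))))) (vnil Nat))))
observation: 18 normal-order steps separate the term from its normal form.


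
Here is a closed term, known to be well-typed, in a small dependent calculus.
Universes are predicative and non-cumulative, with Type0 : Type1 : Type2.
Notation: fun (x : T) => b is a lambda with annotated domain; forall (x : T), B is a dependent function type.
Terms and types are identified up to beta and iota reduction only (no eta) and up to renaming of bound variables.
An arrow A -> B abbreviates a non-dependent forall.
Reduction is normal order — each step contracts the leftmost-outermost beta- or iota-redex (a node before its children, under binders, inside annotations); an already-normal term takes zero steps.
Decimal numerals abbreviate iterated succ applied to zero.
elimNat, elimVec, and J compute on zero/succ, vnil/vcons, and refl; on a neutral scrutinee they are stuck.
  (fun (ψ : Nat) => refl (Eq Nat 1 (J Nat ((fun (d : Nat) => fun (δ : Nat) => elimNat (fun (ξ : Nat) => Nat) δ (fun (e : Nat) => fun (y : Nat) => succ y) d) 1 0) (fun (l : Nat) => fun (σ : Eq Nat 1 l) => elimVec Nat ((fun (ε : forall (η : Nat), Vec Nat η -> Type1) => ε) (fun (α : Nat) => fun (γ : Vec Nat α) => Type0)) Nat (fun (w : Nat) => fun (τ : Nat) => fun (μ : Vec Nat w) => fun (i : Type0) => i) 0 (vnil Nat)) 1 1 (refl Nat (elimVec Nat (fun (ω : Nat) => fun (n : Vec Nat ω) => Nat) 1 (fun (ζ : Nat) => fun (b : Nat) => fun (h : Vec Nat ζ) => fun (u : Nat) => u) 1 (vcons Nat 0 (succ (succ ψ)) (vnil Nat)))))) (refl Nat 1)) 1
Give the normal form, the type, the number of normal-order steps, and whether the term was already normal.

resulting normal form:
  refl (Eq Nat 1 1) (refl Nat 1)
the term's type:
  Eq (Eq Nat 1 1) (refl Nat 1) (refl Nat 1)
normal-order step count: 2
already normal: no
first contracted redex: a beta-redex


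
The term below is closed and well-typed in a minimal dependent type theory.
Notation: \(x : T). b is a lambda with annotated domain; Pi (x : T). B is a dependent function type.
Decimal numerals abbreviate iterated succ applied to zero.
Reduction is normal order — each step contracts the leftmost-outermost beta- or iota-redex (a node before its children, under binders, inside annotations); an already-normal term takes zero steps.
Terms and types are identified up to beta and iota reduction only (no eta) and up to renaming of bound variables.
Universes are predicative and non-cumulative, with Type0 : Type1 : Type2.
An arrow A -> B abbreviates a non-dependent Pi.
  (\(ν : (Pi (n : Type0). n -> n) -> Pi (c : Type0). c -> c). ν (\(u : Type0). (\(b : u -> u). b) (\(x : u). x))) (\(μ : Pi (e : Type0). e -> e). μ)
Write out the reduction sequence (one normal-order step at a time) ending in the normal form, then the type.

normal-order reduction sequence:
  (\(ν : (Pi (n : Type0). n -> n) -> Pi (c : Type0). c -> c). ν (\(u : Type0). (\(b : u -> u). b) (\(x : u). x))) (\(μ : Pi (e : Type0). e -> e). μ)
  ~> (\(ν : Pi (n : Type0). n -> n). ν) (\(c : Type0). (\(u : c -> c). u) (\(b : c). b))
  ~> \(ν : Type0). (\(n : ν -> ν). n) (\(c : ν). c)
  ~> \(ν : Type0). \(n : ν). n
inferred type:
  Pi (ν : Type0). ν -> ν


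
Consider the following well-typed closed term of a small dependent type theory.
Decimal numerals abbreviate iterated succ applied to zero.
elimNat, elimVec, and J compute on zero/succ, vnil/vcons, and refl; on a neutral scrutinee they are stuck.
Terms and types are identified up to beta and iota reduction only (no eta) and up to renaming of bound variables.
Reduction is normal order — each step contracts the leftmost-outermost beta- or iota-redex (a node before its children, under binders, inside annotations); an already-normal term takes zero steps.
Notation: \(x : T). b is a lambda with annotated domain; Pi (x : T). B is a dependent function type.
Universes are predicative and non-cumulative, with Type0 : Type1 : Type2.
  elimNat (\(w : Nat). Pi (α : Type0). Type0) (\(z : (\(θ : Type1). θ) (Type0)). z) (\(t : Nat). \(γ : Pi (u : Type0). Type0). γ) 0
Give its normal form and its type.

reduced normal form:
  \(w : Type0). w
the term's type:
  Pi (w : Type0). Type0
observation: contracting an elimNat iota-redex first, the term normalizes in 2 steps.


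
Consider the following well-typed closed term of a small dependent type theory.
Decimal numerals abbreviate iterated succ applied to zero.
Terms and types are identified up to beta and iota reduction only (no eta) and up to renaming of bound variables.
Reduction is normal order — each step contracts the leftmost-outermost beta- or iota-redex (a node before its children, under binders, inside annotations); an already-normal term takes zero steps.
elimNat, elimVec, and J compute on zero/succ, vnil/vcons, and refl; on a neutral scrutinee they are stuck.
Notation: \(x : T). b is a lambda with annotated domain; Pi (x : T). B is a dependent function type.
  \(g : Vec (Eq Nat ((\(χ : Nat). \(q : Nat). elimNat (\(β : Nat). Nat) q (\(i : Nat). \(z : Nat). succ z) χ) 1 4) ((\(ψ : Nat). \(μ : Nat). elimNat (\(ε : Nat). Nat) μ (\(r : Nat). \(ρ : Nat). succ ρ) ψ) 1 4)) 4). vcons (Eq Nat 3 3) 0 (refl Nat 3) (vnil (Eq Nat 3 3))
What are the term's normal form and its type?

reduced normal form:
  \(g : Vec (Eq Nat 5 5) 4). vcons (Eq Nat 3 3) 0 (refl Nat 3) (vnil (Eq Nat 3 3))
the term's type:
  Pi (g : Vec (Eq Nat 5 5) 4). Vec (Eq Nat 3 3) 1
observation: the term reaches its normal form after 12 normal-order steps.


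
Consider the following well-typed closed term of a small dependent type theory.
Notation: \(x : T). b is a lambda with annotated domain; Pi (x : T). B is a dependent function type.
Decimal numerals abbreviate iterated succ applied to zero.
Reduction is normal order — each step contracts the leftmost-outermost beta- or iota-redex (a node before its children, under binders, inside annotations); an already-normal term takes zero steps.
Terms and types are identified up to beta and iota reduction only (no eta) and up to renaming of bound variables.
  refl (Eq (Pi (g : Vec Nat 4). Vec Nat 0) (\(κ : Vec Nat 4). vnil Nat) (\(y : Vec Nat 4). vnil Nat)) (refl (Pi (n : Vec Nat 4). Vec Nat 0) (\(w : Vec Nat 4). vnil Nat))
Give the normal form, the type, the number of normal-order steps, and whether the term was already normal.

reduced normal form:
  refl (Eq (Pi (g : Vec Nat 4). Vec Nat 0) (\(κ : Vec Nat 4). vnil Nat) (\(y : Vec Nat 4). vnil Nat)) (refl (Pi (n : Vec Nat 4). Vec Nat 0) (\(w : Vec Nat 4). vnil Nat))
the term's type:
  Eq (Eq (Pi (g : Vec Nat 4). Vec Nat 0) (\(κ : Vec Nat 4). vnil Nat) (\(y : Vec Nat 4). vnil Nat)) (refl (Pi (n : Vec Nat 4). Vec Nat 0) (\(w : Vec Nat 4). vnil Nat)) (refl (Pi (b : Vec Nat 4). Vec Nat 0) (\(δ : Vec Nat 4). vnil Nat))
steps to reach normal form (normal order): 0
term was already normal: yes


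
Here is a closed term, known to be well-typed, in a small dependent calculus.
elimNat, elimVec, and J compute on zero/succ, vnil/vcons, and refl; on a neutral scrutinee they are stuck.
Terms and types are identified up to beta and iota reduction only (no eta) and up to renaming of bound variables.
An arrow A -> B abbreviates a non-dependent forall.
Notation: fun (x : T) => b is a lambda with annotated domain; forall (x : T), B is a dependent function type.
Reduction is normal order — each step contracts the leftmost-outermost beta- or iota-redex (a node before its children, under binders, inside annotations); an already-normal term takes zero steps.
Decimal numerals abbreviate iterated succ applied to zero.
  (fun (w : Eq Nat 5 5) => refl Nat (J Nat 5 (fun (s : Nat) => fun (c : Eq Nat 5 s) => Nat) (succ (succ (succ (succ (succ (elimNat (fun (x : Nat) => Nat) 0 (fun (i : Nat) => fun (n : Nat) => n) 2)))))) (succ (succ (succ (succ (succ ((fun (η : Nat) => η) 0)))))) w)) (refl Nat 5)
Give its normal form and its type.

reduced normal form:
  refl Nat 5
type:
  Eq Nat 5 5


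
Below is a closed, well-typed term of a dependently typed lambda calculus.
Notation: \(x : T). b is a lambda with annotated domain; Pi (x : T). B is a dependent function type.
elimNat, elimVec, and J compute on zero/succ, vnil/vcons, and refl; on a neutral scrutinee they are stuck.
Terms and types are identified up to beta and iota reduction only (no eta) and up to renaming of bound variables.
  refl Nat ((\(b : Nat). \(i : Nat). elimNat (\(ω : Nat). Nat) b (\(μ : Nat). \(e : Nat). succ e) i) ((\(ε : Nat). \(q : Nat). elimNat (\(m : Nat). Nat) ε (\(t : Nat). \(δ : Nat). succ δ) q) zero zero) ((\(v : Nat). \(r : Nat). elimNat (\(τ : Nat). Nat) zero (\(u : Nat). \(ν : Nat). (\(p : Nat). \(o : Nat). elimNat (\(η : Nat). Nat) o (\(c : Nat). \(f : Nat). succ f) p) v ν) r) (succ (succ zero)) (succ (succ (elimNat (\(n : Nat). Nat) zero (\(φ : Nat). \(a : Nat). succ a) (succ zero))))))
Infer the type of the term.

the term's type:
  Eq Nat (succ (succ (succ (succ (succ (succ zero)))))) (succ (succ (succ (succ (succ (succ zero))))))


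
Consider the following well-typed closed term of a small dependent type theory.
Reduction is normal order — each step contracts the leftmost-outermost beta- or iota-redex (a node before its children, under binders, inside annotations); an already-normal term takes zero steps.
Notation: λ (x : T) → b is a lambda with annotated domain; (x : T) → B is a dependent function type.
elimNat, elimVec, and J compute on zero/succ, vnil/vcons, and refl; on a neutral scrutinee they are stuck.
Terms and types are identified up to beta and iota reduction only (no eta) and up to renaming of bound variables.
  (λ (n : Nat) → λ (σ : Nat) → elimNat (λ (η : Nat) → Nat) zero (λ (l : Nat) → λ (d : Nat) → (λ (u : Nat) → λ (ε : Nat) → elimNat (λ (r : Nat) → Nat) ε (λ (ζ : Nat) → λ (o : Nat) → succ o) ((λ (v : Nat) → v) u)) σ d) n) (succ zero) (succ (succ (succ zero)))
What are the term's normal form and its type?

normal form:
  succ (succ (succ zero))
the term's type:
  Nat


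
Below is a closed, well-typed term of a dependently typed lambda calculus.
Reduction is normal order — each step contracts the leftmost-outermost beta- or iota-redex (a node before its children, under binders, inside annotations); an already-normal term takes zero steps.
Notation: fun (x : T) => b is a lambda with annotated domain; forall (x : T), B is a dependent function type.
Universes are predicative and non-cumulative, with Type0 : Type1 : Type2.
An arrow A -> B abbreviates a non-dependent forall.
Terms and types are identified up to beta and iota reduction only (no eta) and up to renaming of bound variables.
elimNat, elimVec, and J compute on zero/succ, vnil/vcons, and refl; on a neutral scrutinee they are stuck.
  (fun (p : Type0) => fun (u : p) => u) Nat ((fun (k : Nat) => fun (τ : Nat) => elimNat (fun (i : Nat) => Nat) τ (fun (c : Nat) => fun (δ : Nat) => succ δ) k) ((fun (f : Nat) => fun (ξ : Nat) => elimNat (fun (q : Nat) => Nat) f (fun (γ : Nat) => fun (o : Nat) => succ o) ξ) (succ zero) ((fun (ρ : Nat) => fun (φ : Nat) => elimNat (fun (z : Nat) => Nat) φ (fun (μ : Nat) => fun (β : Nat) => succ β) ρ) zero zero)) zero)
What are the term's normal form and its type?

resulting normal form:
  succ zero
inferred type:
  Nat
observation: contracting a beta-redex first, the term normalizes in 14 steps.
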